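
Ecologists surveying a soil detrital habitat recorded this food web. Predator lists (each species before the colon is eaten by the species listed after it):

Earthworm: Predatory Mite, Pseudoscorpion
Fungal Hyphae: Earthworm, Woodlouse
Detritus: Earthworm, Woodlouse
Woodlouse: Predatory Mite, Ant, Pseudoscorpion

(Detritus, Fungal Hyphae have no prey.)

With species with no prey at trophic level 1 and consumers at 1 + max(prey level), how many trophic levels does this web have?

3

Basal resources (level 1): Detritus, Fungal Hyphae.
Detritus → Earthworm → Pseudoscorpion gives Pseudoscorpion level 3.
No species has a prey at level 3, so no species reaches level 4.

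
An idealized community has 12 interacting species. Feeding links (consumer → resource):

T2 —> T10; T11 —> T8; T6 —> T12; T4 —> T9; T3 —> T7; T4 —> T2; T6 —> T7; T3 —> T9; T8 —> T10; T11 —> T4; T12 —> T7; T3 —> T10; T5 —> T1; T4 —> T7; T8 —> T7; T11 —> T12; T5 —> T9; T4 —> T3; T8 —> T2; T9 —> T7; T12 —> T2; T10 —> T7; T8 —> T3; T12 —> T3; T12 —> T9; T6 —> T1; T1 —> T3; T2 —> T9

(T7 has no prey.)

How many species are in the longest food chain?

5 species

One longest chain: T7 → T9 → T2 → T4 → T11.
It has 5 species and 4 links.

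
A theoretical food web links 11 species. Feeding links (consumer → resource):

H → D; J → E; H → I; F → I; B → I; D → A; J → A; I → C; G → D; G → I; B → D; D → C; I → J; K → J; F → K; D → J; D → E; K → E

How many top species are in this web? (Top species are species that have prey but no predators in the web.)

4

Top species (has prey, but nothing eats it): B, G, F, H.
Count: 4.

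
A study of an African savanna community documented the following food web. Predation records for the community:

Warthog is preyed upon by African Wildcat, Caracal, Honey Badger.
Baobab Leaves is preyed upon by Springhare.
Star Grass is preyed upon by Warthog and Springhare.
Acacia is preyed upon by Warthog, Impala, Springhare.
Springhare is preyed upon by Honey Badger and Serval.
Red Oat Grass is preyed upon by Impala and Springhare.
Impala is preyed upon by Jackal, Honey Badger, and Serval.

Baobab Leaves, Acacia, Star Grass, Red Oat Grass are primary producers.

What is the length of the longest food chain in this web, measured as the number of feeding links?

2 links

One longest chain: Acacia → Impala → Jackal.
It has 3 species and 2 links.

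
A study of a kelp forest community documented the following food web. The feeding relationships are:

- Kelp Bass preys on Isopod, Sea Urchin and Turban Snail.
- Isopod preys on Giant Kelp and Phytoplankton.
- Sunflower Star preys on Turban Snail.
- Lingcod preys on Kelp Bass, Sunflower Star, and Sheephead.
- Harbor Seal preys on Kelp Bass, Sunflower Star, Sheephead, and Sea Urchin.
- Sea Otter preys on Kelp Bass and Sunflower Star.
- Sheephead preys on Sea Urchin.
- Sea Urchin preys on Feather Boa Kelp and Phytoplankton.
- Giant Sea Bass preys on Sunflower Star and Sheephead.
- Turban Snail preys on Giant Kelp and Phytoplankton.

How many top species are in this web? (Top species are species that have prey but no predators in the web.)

4

Top species (has prey, but nothing eats it): Lingcod, Harbor Seal, Sea Otter, Giant Sea Bass.
Count: 4.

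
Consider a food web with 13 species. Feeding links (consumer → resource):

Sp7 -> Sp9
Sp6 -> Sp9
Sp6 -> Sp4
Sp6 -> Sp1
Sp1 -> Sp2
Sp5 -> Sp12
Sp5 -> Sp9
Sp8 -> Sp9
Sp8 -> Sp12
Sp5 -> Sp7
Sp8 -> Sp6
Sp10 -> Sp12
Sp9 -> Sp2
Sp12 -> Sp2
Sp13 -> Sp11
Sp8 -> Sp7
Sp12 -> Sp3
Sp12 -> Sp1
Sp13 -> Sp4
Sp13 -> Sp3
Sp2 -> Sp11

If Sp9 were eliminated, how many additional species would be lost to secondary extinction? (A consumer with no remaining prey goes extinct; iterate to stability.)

1

Remove Sp9.
Round 1: Sp7 (all prey gone) → extinct.
No further losses. Total secondary extinctions: 1.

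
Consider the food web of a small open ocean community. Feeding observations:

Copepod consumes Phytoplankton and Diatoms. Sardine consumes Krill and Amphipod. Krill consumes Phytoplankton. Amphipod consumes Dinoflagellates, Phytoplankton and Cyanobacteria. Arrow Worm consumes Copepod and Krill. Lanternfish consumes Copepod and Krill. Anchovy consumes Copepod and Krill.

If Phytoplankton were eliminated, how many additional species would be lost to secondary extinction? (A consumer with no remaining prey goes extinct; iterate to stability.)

Remove Phytoplankton.
Round 1: Krill (all prey gone) → extinct.
No further losses. Total secondary extinctions: 1.

1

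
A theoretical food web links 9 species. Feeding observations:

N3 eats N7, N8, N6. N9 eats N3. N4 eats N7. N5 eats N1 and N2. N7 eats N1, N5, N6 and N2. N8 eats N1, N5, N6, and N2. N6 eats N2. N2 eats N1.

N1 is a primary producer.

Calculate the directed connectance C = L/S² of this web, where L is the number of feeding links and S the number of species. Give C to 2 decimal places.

C = 0.21

The web has S = 9 species and L = 17 feeding links.
C = L / S² = 17 / 81 = 0.2099 ≈ 0.21.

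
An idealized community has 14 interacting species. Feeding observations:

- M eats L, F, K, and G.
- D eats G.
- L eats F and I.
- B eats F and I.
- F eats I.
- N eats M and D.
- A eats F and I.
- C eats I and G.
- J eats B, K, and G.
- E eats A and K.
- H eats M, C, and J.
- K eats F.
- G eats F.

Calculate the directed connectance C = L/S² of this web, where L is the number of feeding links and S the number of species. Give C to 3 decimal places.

C = 0.133

The web has S = 14 species and L = 26 feeding links.
C = L / S² = 26 / 196 = 0.1327 ≈ 0.133.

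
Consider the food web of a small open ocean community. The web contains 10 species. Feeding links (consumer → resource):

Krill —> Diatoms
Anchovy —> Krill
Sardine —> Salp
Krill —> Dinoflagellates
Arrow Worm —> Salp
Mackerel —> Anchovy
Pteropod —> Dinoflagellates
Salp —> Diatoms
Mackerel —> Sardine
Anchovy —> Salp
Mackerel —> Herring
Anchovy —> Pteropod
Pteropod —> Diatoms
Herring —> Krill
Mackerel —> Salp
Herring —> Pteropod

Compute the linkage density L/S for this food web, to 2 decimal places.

There are L = 16 links among S = 10 species.
L/S = 16/10 = 1.6000 ≈ 1.60.

L/S = 1.60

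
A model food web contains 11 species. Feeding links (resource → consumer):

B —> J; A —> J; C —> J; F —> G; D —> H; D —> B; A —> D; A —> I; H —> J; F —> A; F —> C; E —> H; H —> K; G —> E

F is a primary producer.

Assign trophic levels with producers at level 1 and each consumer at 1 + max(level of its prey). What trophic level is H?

Trophic level 4

F is a producer → level 1.
G eats F → level 2.
E eats G → level 3.
H eats E (level 3); other prey at levels: D 3 → level 4.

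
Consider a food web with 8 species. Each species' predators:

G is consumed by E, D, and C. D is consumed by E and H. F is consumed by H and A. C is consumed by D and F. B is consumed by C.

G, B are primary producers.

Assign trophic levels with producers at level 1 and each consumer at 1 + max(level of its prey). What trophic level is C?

Trophic level 2

G is a producer → level 1.
C eats G (level 1); other prey at levels: B 1 → level 2.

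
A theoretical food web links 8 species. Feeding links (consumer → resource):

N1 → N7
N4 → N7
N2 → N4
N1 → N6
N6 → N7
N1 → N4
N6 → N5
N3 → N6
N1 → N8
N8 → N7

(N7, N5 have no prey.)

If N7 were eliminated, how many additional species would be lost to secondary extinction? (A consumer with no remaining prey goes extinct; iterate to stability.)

3

Remove N7.
Round 1: N4 (all prey gone), N8 (all prey gone) → extinct.
Round 2: N2 (all prey gone) → extinct.
No further losses. Total secondary extinctions: 3.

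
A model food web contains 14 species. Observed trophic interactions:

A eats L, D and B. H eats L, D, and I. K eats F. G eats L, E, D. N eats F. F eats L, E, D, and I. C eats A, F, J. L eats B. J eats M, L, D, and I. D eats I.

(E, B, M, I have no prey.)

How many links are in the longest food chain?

One longest chain: B → L → A → C.
It has 4 species and 3 links.

3 links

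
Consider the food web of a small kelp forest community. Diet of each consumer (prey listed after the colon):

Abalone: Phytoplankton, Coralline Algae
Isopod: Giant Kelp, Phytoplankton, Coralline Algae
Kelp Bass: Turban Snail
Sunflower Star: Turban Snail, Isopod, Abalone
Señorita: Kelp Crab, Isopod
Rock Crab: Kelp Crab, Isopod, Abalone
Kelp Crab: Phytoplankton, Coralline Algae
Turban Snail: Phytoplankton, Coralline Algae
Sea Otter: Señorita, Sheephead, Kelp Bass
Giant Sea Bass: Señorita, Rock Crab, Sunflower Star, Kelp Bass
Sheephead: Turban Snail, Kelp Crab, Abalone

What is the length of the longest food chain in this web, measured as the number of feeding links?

3 links

One longest chain: Phytoplankton → Turban Snail → Sheephead → Sea Otter.
It has 4 species and 3 links.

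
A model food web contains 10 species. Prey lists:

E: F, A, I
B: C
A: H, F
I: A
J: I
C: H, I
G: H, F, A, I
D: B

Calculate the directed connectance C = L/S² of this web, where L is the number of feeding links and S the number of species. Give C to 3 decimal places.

The web has S = 10 species and L = 15 feeding links.
C = L / S² = 15 / 100 = 0.1500 ≈ 0.150.

C = 0.150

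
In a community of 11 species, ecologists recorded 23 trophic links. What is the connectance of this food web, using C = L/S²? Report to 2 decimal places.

The web has S = 11 species and L = 23 feeding links.
C = L / S² = 23 / 121 = 0.1901 ≈ 0.19.

C = 0.19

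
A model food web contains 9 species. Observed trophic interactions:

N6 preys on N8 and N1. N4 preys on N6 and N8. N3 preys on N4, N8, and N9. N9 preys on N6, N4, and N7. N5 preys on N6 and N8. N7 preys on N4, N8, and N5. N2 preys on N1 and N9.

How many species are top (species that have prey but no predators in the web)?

Top species (has prey, but nothing eats it): N2, N3.
Count: 2.

2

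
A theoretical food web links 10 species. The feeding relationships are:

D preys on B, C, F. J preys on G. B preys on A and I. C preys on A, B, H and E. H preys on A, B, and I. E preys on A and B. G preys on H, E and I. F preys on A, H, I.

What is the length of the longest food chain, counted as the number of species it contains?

One longest chain: I → B → E → G → J.
It has 5 species and 4 links.

5 species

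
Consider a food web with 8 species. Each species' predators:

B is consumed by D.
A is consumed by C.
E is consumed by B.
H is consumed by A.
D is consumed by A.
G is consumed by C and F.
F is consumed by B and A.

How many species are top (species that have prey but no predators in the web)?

Top species (has prey, but nothing eats it): C.
Count: 1.

1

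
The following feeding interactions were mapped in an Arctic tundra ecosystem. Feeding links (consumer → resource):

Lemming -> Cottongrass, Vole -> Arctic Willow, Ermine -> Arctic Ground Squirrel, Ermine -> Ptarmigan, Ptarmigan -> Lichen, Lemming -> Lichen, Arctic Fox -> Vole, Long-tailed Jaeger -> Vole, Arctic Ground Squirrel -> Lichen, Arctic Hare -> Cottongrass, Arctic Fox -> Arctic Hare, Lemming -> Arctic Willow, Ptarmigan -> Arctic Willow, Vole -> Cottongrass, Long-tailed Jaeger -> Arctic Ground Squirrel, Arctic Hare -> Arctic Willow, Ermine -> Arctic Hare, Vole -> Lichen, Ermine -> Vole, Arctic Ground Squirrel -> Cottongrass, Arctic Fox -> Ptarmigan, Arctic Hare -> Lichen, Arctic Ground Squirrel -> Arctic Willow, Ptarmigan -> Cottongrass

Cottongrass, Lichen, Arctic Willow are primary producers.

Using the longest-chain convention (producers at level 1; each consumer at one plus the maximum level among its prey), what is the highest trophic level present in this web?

3

Producers (level 1): Cottongrass, Lichen, Arctic Willow.
Cottongrass → Arctic Ground Squirrel → Long-tailed Jaeger gives Long-tailed Jaeger level 3.
No species has a prey at level 3, so no species reaches level 4.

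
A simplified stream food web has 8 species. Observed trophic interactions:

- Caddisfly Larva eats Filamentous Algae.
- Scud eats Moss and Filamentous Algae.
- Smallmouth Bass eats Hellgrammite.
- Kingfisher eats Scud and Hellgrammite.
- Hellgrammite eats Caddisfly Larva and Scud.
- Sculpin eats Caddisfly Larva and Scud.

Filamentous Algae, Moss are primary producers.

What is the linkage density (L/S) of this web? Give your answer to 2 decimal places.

L/S = 1.25

There are L = 10 links among S = 8 species.
L/S = 10/8 = 1.2500 ≈ 1.25.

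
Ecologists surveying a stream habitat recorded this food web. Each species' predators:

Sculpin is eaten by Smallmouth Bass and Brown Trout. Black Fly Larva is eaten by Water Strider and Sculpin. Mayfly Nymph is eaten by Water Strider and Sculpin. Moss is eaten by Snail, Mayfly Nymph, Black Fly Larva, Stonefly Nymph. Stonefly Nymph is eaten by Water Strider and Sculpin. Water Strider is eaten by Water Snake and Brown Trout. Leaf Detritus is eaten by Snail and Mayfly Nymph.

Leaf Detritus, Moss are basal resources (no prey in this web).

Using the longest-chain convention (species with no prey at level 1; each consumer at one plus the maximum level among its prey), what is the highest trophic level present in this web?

4

Basal resources (level 1): Leaf Detritus, Moss.
Leaf Detritus → Mayfly Nymph → Water Strider → Water Snake gives Water Snake level 4.
No species has a prey at level 4, so no species reaches level 5.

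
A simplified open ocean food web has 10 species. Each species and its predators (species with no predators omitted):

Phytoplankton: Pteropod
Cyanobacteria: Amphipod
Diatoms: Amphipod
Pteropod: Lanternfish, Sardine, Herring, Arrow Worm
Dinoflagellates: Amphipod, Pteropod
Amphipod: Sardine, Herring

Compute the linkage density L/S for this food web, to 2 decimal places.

There are L = 11 links among S = 10 species.
L/S = 11/10 = 1.1000 ≈ 1.10.

L/S = 1.10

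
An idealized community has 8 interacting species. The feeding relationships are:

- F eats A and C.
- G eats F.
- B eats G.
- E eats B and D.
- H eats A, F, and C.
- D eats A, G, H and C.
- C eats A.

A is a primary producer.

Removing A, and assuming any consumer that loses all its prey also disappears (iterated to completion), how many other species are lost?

7

Remove A.
Round 1: C (all prey gone) → extinct.
Round 2: F (all prey gone) → extinct.
Round 3: H (all prey gone), G (all prey gone) → extinct.
Round 4: D (all prey gone), B (all prey gone) → extinct.
Round 5: E (all prey gone) → extinct.
No further losses. Total secondary extinctions: 7.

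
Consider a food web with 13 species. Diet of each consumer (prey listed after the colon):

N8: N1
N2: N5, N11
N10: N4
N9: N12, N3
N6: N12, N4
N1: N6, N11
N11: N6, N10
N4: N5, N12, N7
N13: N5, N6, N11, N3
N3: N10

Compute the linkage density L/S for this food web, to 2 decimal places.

L/S = 1.54

There are L = 20 links among S = 13 species.
L/S = 20/13 = 1.5385 ≈ 1.54.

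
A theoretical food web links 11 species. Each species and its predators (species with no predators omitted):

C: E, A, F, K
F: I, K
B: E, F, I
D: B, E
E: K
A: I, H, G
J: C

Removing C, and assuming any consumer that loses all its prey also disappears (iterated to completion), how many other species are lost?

Remove C.
Round 1: A (all prey gone) → extinct.
Round 2: H (all prey gone), G (all prey gone) → extinct.
No further losses. Total secondary extinctions: 3.

3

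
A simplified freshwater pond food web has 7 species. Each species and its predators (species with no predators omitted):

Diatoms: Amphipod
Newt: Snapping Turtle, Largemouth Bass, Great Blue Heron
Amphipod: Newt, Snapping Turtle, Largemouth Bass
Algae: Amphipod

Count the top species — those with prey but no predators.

3

Top species (has prey, but nothing eats it): Snapping Turtle, Largemouth Bass, Great Blue Heron.
Count: 3.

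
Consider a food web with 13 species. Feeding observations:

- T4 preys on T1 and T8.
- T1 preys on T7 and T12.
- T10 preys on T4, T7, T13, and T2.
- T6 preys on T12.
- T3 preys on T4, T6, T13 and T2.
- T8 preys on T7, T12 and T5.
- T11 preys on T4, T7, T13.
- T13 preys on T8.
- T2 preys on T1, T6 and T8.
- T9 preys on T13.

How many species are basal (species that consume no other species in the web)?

Basal species (no prey listed): T5, T12, T7.
Count: 3.

3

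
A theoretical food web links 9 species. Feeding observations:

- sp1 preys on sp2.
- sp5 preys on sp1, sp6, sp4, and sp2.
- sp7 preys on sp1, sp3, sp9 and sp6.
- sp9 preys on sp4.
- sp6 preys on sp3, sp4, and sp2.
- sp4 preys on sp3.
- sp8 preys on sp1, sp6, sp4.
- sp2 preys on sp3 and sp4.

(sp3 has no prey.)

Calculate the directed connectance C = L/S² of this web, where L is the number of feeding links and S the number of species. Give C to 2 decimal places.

The web has S = 9 species and L = 19 feeding links.
C = L / S² = 19 / 81 = 0.2346 ≈ 0.23.

C = 0.23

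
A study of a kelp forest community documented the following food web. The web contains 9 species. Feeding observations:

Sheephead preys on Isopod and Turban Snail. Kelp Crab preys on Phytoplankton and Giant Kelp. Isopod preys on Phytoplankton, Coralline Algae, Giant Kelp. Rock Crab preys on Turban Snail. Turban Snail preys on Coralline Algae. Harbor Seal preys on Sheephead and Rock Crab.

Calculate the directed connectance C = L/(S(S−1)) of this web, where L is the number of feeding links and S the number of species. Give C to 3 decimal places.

C = 0.153

The web has S = 9 species and L = 11 feeding links.
C = L / (S(S−1)) = 11 / 72 = 0.1528 ≈ 0.153.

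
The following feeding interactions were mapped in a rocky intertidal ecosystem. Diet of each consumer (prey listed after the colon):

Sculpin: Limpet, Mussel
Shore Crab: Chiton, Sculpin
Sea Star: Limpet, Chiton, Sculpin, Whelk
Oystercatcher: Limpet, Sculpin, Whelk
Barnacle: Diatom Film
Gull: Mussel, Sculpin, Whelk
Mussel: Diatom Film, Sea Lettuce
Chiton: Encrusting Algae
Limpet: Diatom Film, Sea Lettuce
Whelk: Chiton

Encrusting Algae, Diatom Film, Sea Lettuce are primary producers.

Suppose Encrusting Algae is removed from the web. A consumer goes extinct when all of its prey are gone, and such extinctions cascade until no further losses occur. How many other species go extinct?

2

Remove Encrusting Algae.
Round 1: Chiton (all prey gone) → extinct.
Round 2: Whelk (all prey gone) → extinct.
No further losses. Total secondary extinctions: 2.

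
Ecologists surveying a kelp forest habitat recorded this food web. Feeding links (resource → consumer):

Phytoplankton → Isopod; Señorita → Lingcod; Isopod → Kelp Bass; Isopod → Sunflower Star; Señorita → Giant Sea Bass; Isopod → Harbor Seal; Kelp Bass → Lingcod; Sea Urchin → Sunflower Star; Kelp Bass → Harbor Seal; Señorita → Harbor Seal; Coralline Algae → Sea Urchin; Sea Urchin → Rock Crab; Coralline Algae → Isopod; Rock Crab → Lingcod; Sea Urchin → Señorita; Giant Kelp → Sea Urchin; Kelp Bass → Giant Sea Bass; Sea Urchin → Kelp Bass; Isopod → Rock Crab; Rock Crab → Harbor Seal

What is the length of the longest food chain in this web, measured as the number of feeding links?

3 links

One longest chain: Coralline Algae → Sea Urchin → Señorita → Lingcod.
It has 4 species and 3 links.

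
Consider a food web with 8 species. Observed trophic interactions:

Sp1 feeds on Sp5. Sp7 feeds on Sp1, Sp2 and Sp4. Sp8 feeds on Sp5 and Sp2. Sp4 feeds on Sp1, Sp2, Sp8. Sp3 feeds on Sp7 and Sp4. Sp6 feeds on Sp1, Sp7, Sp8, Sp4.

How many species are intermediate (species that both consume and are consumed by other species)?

Intermediate species (has both prey and predators): Sp1, Sp8, Sp4, Sp7.
Count: 4.

4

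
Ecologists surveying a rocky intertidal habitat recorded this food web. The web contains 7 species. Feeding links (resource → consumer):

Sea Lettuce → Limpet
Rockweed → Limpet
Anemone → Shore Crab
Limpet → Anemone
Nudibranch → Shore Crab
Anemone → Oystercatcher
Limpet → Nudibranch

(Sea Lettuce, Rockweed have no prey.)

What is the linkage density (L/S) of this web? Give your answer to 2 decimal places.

There are L = 7 links among S = 7 species.
L/S = 7/7 = 1.0000 ≈ 1.00.

L/S = 1.00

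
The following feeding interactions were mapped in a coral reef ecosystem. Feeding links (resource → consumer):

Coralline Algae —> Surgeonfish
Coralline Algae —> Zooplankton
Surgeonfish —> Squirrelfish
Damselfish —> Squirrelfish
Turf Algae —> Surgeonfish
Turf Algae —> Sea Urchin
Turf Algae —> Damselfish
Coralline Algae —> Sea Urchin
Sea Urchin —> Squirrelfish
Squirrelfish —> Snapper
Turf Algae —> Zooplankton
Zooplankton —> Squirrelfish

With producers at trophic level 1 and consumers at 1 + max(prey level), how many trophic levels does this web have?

Producers (level 1): Coralline Algae, Turf Algae.
Turf Algae → Damselfish → Squirrelfish → Snapper gives Snapper level 4.
No species has a prey at level 4, so no species reaches level 5.

4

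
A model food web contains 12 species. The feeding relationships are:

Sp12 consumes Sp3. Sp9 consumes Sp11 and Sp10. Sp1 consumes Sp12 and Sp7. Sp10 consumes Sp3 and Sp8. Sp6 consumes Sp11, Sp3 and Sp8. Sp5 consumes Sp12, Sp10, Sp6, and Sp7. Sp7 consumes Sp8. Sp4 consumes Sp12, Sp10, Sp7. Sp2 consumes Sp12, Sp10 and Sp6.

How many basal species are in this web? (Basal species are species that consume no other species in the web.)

3

Basal species (no prey listed): Sp8, Sp11, Sp3.
Count: 3.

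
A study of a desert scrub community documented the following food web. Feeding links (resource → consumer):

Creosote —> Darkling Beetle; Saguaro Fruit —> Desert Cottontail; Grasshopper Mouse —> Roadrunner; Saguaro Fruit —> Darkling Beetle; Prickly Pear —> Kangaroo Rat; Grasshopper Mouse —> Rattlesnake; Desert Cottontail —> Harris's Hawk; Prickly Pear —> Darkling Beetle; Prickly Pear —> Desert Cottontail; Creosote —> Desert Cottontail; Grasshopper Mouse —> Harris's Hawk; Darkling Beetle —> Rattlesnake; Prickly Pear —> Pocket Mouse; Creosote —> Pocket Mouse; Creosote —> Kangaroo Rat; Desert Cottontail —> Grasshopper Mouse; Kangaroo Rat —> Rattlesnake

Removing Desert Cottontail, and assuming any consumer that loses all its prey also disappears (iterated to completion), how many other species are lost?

3

Remove Desert Cottontail.
Round 1: Grasshopper Mouse (all prey gone) → extinct.
Round 2: Roadrunner (all prey gone), Harris's Hawk (all prey gone) → extinct.
No further losses. Total secondary extinctions: 3.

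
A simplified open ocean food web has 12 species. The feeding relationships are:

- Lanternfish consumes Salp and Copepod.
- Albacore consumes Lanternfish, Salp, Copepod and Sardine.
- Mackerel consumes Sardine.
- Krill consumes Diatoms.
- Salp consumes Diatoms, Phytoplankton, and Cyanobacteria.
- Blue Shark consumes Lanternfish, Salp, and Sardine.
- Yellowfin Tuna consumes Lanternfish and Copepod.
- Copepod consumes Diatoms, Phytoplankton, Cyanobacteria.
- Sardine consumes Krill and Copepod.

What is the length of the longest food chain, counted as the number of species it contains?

One longest chain: Cyanobacteria → Salp → Lanternfish → Yellowfin Tuna.
It has 4 species and 3 links.

4 species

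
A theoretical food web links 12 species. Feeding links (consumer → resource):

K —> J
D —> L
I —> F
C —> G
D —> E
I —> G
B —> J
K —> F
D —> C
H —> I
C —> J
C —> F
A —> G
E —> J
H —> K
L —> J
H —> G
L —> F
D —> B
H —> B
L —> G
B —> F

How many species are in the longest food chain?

3 species

One longest chain: J → L → D.
It has 3 species and 2 links.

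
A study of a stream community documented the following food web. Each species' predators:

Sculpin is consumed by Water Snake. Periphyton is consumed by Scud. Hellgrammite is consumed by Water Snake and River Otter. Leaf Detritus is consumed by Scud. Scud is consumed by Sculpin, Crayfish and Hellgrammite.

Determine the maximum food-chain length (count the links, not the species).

One longest chain: Periphyton → Scud → Sculpin → Water Snake.
It has 4 species and 3 links.

3 links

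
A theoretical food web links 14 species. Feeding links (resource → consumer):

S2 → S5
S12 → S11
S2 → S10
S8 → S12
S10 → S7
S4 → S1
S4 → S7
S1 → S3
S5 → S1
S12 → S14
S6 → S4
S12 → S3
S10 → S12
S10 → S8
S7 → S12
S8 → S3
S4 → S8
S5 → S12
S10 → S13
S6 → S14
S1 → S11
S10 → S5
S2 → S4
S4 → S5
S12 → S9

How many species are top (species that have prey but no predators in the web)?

Top species (has prey, but nothing eats it): S13, S14, S3, S11, S9.
Count: 5.

5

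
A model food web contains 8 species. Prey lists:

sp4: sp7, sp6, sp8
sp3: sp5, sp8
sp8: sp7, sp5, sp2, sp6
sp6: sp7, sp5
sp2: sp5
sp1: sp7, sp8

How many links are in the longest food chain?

One longest chain: sp5 → sp2 → sp8 → sp4.
It has 4 species and 3 links.

3 links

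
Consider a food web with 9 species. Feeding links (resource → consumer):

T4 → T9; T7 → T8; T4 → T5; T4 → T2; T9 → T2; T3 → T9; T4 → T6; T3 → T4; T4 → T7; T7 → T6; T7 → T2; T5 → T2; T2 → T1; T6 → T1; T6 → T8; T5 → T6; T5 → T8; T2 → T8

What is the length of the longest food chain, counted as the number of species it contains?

5 species

One longest chain: T3 → T4 → T9 → T2 → T8.
It has 5 species and 4 links.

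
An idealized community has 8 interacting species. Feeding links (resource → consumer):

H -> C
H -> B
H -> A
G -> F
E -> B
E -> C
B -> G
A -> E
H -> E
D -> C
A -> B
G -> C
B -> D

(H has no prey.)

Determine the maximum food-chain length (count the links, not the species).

One longest chain: H → A → E → B → G → F.
It has 6 species and 5 links.

5 links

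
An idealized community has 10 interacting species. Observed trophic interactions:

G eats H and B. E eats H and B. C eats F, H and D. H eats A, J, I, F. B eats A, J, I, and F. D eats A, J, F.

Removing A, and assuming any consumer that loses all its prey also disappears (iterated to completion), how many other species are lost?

0

Remove A.
Every predator of it retains at least one other prey: D still has J, F; H still has J, I, F; B still has J, I, F.
No consumer loses all prey, so no secondary extinctions occur.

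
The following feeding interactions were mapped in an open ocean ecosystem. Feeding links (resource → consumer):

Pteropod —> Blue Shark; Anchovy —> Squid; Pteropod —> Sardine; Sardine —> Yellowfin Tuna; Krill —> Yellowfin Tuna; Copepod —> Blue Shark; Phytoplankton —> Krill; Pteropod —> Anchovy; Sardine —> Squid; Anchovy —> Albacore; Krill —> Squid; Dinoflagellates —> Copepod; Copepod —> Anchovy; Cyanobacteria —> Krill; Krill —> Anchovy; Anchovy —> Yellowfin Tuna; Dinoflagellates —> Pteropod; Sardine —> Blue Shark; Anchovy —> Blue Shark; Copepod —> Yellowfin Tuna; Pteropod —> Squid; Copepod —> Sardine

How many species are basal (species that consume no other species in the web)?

Basal species (no prey listed): Cyanobacteria, Dinoflagellates, Phytoplankton.
Count: 3.

3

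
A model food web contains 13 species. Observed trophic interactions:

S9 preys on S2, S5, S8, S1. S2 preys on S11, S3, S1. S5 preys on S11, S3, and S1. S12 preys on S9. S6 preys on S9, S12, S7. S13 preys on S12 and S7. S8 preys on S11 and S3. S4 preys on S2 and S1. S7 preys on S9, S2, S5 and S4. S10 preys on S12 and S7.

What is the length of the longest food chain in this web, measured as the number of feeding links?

One longest chain: S3 → S8 → S9 → S12 → S10.
It has 5 species and 4 links.

4 links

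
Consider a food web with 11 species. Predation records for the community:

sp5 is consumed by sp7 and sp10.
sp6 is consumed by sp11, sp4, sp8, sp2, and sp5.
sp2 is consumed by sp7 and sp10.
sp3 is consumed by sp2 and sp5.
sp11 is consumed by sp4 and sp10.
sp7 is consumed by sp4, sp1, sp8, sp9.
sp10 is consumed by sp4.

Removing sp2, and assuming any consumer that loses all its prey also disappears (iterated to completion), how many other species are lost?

0

Remove sp2.
Every predator of it retains at least one other prey: sp10 still has sp5, sp11; sp7 still has sp5.
No consumer loses all prey, so no secondary extinctions occur.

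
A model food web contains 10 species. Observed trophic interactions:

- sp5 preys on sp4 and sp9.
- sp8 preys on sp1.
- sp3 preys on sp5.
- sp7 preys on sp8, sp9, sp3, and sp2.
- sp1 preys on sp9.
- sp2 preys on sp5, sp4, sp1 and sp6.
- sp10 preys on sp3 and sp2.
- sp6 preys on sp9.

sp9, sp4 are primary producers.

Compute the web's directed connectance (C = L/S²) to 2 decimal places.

The web has S = 10 species and L = 16 feeding links.
C = L / S² = 16 / 100 = 0.1600 ≈ 0.16.

C = 0.16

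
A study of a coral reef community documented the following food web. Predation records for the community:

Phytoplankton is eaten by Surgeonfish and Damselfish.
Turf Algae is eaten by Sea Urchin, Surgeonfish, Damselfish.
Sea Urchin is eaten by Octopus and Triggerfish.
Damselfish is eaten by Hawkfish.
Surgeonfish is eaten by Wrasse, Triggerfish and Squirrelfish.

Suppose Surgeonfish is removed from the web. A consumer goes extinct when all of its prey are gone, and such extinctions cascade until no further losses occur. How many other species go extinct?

Remove Surgeonfish.
Round 1: Wrasse (all prey gone), Squirrelfish (all prey gone) → extinct.
No further losses. Total secondary extinctions: 2.

2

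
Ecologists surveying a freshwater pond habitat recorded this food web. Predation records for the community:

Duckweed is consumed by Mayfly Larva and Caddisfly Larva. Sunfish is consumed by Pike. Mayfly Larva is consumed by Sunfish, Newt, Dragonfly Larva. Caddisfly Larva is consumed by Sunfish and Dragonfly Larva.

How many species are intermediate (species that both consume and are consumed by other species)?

3

Intermediate species (has both prey and predators): Caddisfly Larva, Mayfly Larva, Sunfish.
Count: 3.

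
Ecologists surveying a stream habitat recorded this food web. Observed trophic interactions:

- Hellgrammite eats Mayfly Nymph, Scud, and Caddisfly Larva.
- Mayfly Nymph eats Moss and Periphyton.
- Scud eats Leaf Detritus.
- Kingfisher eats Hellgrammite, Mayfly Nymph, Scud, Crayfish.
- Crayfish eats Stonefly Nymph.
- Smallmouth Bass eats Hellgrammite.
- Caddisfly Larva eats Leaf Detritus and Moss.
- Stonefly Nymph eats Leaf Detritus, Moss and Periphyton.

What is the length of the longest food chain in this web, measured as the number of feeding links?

3 links

One longest chain: Leaf Detritus → Caddisfly Larva → Hellgrammite → Smallmouth Bass.
It has 4 species and 3 links.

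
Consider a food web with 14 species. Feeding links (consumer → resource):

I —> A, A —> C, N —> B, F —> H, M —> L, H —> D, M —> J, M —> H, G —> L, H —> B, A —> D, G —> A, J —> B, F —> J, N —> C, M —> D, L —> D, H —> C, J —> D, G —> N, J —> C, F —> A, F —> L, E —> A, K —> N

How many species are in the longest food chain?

One longest chain: C → H → F.
It has 3 species and 2 links.

3 species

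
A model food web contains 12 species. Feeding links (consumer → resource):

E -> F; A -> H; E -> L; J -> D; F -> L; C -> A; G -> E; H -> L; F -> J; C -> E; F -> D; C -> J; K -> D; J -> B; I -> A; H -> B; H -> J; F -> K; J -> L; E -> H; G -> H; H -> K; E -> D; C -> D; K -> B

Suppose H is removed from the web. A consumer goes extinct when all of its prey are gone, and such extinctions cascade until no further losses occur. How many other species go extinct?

Remove H.
Round 1: A (all prey gone) → extinct.
Round 2: I (all prey gone) → extinct.
No further losses. Total secondary extinctions: 2.

2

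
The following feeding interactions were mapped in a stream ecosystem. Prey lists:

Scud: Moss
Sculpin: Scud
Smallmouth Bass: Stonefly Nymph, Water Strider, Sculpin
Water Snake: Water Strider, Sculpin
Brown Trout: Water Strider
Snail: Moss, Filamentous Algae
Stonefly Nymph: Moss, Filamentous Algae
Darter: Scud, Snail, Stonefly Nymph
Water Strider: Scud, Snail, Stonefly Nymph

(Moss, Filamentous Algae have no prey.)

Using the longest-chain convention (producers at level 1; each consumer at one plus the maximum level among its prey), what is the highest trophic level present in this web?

4

Producers (level 1): Moss, Filamentous Algae.
Moss → Scud → Water Strider → Brown Trout gives Brown Trout level 4.
No species has a prey at level 4, so no species reaches level 5.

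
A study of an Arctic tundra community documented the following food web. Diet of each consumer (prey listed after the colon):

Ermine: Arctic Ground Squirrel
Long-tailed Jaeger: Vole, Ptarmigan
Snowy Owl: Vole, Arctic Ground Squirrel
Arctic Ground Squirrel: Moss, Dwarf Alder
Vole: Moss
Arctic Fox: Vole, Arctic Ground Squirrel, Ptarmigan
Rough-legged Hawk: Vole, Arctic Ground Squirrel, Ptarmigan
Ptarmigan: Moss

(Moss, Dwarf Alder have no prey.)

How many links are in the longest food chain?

2 links

One longest chain: Moss → Vole → Long-tailed Jaeger.
It has 3 species and 2 links.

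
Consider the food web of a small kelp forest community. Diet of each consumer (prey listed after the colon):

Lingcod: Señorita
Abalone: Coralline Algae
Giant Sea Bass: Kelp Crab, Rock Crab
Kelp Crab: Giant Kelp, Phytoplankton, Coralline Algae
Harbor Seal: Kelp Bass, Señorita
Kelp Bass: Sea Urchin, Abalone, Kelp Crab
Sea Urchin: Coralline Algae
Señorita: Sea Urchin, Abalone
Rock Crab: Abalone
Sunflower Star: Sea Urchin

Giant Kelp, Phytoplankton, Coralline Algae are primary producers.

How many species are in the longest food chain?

4 species

One longest chain: Coralline Algae → Abalone → Rock Crab → Giant Sea Bass.
It has 4 species and 3 links.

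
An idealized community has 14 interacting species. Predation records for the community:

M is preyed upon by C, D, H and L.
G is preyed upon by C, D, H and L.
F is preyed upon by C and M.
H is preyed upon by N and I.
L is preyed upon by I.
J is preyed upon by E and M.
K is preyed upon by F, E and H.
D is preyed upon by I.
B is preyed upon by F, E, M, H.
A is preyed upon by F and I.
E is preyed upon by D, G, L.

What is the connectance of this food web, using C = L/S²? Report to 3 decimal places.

C = 0.143

The web has S = 14 species and L = 28 feeding links.
C = L / S² = 28 / 196 = 0.1429 ≈ 0.143.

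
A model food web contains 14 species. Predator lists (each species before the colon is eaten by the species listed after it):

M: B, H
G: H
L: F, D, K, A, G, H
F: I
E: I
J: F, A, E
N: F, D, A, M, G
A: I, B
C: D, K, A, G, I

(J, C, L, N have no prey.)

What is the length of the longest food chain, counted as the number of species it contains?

One longest chain: J → E → I.
It has 3 species and 2 links.

3 species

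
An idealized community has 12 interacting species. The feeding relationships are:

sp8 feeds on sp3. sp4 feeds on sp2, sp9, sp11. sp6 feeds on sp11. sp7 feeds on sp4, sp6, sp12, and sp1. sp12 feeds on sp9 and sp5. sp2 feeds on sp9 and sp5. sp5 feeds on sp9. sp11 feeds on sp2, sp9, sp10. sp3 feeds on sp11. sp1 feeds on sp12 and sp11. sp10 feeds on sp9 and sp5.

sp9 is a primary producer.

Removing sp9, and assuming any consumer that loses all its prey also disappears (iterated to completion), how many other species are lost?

Remove sp9.
Round 1: sp5 (all prey gone) → extinct.
Round 2: sp12 (all prey gone), sp2 (all prey gone), sp10 (all prey gone) → extinct.
Round 3: sp11 (all prey gone) → extinct.
Round 4: sp4 (all prey gone), sp1 (all prey gone), sp3 (all prey gone), sp6 (all prey gone) → extinct.
Round 5: sp7 (all prey gone), sp8 (all prey gone) → extinct.
No further losses. Total secondary extinctions: 11.

11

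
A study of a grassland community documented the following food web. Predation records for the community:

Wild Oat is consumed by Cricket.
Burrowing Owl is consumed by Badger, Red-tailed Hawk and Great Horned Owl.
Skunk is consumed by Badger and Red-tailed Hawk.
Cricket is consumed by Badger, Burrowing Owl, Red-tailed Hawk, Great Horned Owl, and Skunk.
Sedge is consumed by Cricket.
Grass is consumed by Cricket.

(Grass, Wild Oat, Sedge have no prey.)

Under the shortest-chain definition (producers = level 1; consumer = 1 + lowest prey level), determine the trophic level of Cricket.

Trophic level 2

Grass is a producer → level 1.
Cricket eats Grass → level 2.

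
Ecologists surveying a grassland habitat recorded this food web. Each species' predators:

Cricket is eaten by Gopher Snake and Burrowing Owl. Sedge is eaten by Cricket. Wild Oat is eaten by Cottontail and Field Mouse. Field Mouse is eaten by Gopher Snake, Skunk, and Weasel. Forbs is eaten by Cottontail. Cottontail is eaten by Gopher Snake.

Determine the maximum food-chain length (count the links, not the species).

One longest chain: Wild Oat → Cottontail → Gopher Snake.
It has 3 species and 2 links.

2 links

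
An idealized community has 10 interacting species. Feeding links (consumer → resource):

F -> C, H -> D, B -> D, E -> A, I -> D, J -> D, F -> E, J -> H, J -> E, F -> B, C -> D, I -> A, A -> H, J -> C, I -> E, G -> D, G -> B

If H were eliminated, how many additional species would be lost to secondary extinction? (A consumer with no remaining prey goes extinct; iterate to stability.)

Remove H.
Round 1: A (all prey gone) → extinct.
Round 2: E (all prey gone) → extinct.
No further losses. Total secondary extinctions: 2.

2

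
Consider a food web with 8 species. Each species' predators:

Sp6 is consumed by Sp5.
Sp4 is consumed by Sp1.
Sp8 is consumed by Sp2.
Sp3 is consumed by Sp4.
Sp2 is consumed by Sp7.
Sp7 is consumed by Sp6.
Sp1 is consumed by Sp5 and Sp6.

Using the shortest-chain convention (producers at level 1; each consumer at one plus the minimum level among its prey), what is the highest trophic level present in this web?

Producers (level 1): Sp8, Sp3.
Following each consumer down to its lowest-level prey: Sp3 → Sp4 → Sp1 → Sp5 (levels 1 through 4).
All prey of Sp5 (Sp1 3, Sp6 4) are at level 3 or above, so Sp5 is at level 1 + 3 = 4.
Every consumer has at least one prey at level 3 or below, so none exceeds level 4.

4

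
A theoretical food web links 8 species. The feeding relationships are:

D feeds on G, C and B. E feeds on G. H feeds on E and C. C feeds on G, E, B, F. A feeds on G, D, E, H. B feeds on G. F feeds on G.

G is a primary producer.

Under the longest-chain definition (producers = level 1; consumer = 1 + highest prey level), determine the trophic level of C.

Trophic level 3

G is a producer → level 1.
B eats G → level 2.
C eats B (level 2); other prey at levels: G 1, F 2, E 2 → level 3.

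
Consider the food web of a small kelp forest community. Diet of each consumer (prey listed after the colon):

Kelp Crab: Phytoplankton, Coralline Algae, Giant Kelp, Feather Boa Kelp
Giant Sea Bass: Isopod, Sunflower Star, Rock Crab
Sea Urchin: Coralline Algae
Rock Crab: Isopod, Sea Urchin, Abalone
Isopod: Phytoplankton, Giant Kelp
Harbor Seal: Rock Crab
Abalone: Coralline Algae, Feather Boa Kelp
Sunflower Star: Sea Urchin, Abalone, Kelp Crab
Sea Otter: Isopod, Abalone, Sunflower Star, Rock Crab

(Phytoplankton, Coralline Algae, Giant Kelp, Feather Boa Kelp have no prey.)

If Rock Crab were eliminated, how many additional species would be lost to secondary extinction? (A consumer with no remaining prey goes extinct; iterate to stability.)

Remove Rock Crab.
Round 1: Harbor Seal (all prey gone) → extinct.
No further losses. Total secondary extinctions: 1.

1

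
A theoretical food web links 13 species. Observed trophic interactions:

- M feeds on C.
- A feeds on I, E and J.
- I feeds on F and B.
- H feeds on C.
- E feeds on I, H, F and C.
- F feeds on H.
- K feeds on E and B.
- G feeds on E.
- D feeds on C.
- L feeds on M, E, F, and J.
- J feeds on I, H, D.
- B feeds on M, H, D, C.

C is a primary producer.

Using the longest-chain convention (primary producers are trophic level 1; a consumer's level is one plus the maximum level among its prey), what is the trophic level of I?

C is a producer → level 1.
M eats C → level 2.
B eats M (level 2); other prey at levels: C 1, H 2, D 2 → level 3.
I eats B (level 3); other prey at levels: F 3 → level 4.

Trophic level 4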